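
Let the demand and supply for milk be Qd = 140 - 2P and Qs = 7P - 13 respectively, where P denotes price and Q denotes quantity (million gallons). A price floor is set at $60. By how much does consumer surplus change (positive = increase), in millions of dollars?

Equilibrium: 140 - 2P = 7P - 13, so 153 = 9P and P* = 17, Q* = 106.
The floor of 60 is above the equilibrium price 17, so it binds.
At P = 60: Qd = 140 - 2·60 = 20 and Qs = 7·60 - 13 = 407.
Consumer surplus without the control is ½ · (70 - 17) · 106 = 2809.
With the floor, consumers buy 20 units at 60, so CS = ½ · (70 - 60) · 20 = 100.
Change in consumer surplus = 100 - 2809 = -2709.

-2709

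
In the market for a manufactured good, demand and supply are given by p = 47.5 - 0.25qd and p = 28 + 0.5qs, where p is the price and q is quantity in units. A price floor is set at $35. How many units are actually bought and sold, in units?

26

Rearranging demand gives qd = 190 - 4p; rearranging supply gives qs = 2p - 56. Setting quantity demanded equal to quantity supplied, 190 - 4p = 2p - 56, gives p* = 41 and q* = 26.
Since 35 is below p* = 41, the floor does not bind and the free-market outcome prevails.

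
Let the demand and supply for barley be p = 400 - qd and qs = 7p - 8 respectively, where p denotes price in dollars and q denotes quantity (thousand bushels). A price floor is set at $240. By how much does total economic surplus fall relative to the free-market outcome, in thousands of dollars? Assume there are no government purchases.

Rearranging demand gives qd = 400 - p. Equilibrium: 400 - p = 7p - 8, so 408 = 8p and p* = 51, q* = 349.
Because the floor (240) lies above the market-clearing price, it is binding.
At p = 240: qd = 400 - 240 = 160 and qs = 7·240 - 8 = 1672.
Quantity traded falls to 160. At q = 160 the demand price is 400 - 160 = 240 and the supply price is (8 + 160)/7 = 24.
Deadweight loss = ½ · (240 - 24) · (349 - 160) = ½ · 216 · 189 = 20412.

20412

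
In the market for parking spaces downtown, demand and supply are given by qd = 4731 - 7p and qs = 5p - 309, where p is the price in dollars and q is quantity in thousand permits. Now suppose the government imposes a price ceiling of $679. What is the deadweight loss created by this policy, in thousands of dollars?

Without the control the market clears where 4731 - 7p = 5p - 309, i.e. p* = 420 and q* = 1791.
Since 679 is above p* = 420, the ceiling does not bind and the free-market outcome prevails.
Since the control does not bind, no trades are prevented and deadweight loss is zero.

0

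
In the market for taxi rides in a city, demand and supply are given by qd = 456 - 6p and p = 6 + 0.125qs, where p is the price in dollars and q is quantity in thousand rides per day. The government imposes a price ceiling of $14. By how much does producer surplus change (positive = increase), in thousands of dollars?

-3344

Rearranging supply gives qs = 8p - 48. Setting quantity demanded equal to quantity supplied, 456 - 6p = 8p - 48, gives p* = 36 and q* = 240.
Because the ceiling (14) lies below the market-clearing price, it is binding.
At p = 14: qd = 456 - 6·14 = 372 and qs = 8·14 - 48 = 64.
Producer surplus without the control is ½ · (36 - 6) · 240 = 3600.
With the ceiling, producers sell 64 units at 14, so PS = ½ · (14 - 6) · 64 = 256.
Change in producer surplus = 256 - 3600 = -3344.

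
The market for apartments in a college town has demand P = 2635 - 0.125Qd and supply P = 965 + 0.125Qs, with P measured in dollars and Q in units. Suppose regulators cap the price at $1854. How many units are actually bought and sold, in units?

6680

Rearranging demand gives Qd = 21080 - 8P; rearranging supply gives Qs = 8P - 7720. Setting quantity demanded equal to quantity supplied, 21080 - 8P = 8P - 7720, gives P* = 1800 and Q* = 6680.
The ceiling of 1854 is above the equilibrium price 1800, so it is not binding; the market clears at P* = 1800, Q* = 6680.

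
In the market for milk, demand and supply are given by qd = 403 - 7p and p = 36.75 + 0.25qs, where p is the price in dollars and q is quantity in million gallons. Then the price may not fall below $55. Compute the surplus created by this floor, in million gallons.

55

Rearranging supply gives qs = 4p - 147. In a free market, 403 - 7p = 4p - 147 gives the equilibrium p* = 50, q* = 53.
Because the floor (55) lies above the market-clearing price, it is binding.
At p = 55: qd = 403 - 7·55 = 18 and qs = 4·55 - 147 = 73.
Surplus = qs - qd = 73 - 18 = 55.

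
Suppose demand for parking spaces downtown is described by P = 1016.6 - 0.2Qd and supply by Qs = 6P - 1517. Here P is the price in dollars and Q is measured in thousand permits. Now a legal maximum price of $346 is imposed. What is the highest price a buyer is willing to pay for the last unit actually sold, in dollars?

Rearranging demand gives Qd = 5083 - 5P. Setting quantity demanded equal to quantity supplied, 5083 - 5P = 6P - 1517, gives P* = 600 and Q* = 2083.
Because the ceiling (346) lies below the market-clearing price, it is binding.
At P = 346: Qd = 5083 - 5·346 = 3353 and Qs = 6·346 - 1517 = 559.
Only 559 units reach the market. On the demand curve, the marginal buyer's willingness to pay at Q = 559 is (5083 - 559)/5 = 904.8.

904.8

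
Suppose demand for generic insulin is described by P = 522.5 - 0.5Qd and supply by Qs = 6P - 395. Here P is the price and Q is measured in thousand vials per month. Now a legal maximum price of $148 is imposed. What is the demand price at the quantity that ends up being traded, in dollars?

Rearranging demand gives Qd = 1045 - 2P. Setting quantity demanded equal to quantity supplied, 1045 - 2P = 6P - 395, gives P* = 180 and Q* = 685.
Because the ceiling (148) lies below the market-clearing price, it is binding.
At P = 148: Qd = 1045 - 2·148 = 749 and Qs = 6·148 - 395 = 493.
Only 493 units reach the market. On the demand curve, the marginal buyer's willingness to pay at Q = 493 is (1045 - 493)/2 = 276.

276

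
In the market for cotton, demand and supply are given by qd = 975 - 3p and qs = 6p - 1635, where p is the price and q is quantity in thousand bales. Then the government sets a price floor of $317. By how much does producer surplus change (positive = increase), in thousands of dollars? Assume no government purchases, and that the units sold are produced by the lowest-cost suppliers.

101.25

Equilibrium: 975 - 3p = 6p - 1635, so 2610 = 9p and p* = 290, q* = 105.
Because the floor (317) lies above the market-clearing price, it is binding.
At p = 317: qd = 975 - 3·317 = 24 and qs = 6·317 - 1635 = 267.
Producer surplus without the control is ½ · (290 - 272.5) · 105 = 918.75.
With the floor, 24 units are sold at 317. The supply price at q = 24 is 276.5, so PS = ½ · [(317 - 272.5) + (317 - 276.5)] · 24 = 1020.
Change in producer surplus = 1020 - 918.75 = 101.25.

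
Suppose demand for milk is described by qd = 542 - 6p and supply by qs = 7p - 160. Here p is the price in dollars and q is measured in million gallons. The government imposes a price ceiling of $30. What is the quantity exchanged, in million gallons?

Equilibrium: 542 - 6p = 7p - 160, so 702 = 13p and p* = 54, q* = 218.
Since 30 < 54, the ceiling is binding.
At p = 30: qd = 542 - 6·30 = 362 and qs = 7·30 - 160 = 50.
The quantity actually transacted is the short side, supply: 50.

50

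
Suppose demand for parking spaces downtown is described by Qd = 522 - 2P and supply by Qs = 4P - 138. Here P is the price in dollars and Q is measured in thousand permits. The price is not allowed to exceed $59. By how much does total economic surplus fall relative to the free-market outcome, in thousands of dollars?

15606

Without the control the market clears where 522 - 2P = 4P - 138, i.e. P* = 110 and Q* = 302.
The ceiling of 59 is below the equilibrium price 110, so it binds.
At P = 59: Qd = 522 - 2·59 = 404 and Qs = 4·59 - 138 = 98.
Quantity traded falls to 98. At Q = 98 the demand price is (522 - 98)/2 = 212 and the supply price is (138 + 98)/4 = 59.
Deadweight loss = ½ · (212 - 59) · (302 - 98) = ½ · 153 · 204 = 15606.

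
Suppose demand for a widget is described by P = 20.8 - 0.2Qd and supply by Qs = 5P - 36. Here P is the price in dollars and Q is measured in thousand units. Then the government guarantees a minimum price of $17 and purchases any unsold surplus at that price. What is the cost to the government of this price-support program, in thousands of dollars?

Rearranging demand gives Qd = 104 - 5P. Without the control the market clears where 104 - 5P = 5P - 36, i.e. P* = 14 and Q* = 34.
The floor of 17 is above the equilibrium price 14, so it binds.
At P = 17: Qd = 104 - 5·17 = 19 and Qs = 5·17 - 36 = 49.
Surplus = Qs - Qd = 30.
Government expenditure = surplus × support price = 30 × 17 = 510.

510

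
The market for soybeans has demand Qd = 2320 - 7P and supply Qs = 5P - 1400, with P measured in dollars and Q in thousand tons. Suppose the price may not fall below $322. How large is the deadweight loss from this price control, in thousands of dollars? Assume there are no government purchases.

1209.6

Without the control the market clears where 2320 - 7P = 5P - 1400, i.e. P* = 310 and Q* = 150.
Since 322 > 310, the floor is binding.
At P = 322: Qd = 2320 - 7·322 = 66 and Qs = 5·322 - 1400 = 210.
Quantity traded falls to 66. At Q = 66 the demand price is (2320 - 66)/7 = 322 and the supply price is (1400 + 66)/5 = 293.2.
Deadweight loss = ½ · (322 - 293.2) · (150 - 66) = ½ · 28.8 · 84 = 1209.6.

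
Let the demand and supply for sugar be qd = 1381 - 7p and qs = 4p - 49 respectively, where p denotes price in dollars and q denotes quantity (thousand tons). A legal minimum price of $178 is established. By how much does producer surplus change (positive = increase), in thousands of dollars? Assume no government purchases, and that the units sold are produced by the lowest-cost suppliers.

-7632

Setting quantity demanded equal to quantity supplied, 1381 - 7p = 4p - 49, gives p* = 130 and q* = 471.
The floor of 178 is above the equilibrium price 130, so it binds.
At p = 178: qd = 1381 - 7·178 = 135 and qs = 4·178 - 49 = 663.
Producer surplus without the control is ½ · (130 - 12.25) · 471 = 27730.125.
With the floor, 135 units are sold at 178. The supply price at q = 135 is 46, so PS = ½ · [(178 - 12.25) + (178 - 46)] · 135 = 20098.125.
Change in producer surplus = 20098.125 - 27730.125 = -7632.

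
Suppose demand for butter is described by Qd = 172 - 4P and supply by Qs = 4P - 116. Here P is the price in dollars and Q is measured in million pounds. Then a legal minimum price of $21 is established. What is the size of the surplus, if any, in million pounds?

0

In a free market, 172 - 4P = 4P - 116 gives the equilibrium P* = 36, Q* = 28.
Since 21 is below P* = 36, the floor does not bind and the free-market outcome prevails.
Since the control does not bind, there is no surplus.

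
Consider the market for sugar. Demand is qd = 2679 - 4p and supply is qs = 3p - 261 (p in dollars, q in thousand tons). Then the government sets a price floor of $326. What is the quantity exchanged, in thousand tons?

999

Setting quantity demanded equal to quantity supplied, 2679 - 4p = 3p - 261, gives p* = 420 and q* = 999.
The floor of 326 is below the equilibrium price 420, so it is not binding; the market clears at p* = 420, q* = 999.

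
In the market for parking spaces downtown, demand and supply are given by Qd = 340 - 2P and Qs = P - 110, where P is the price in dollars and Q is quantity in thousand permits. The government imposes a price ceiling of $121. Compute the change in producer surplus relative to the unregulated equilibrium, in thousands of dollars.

-739.5

Equilibrium: 340 - 2P = P - 110, so 450 = 3P and P* = 150, Q* = 40.
Since 121 < 150, the ceiling is binding.
At P = 121: Qd = 340 - 2·121 = 98 and Qs = 121 - 110 = 11.
Producer surplus without the control is ½ · (150 - 110) · 40 = 800.
With the ceiling, producers sell 11 units at 121, so PS = ½ · (121 - 110) · 11 = 60.5.
Change in producer surplus = 60.5 - 800 = -739.5.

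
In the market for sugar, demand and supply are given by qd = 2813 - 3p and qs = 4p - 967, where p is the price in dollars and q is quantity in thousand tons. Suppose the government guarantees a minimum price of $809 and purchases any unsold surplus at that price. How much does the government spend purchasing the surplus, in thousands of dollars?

1523347

Equilibrium: 2813 - 3p = 4p - 967, so 3780 = 7p and p* = 540, q* = 1193.
Since 809 > 540, the floor is binding.
At p = 809: qd = 2813 - 3·809 = 386 and qs = 4·809 - 967 = 2269.
Surplus = qs - qd = 1883.
Government expenditure = surplus × support price = 1883 × 809 = 1523347.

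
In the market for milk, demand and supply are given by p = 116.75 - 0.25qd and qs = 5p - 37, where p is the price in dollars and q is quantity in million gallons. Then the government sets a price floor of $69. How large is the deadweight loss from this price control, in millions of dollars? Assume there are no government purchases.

Rearranging demand gives qd = 467 - 4p. Without the control the market clears where 467 - 4p = 5p - 37, i.e. p* = 56 and q* = 243.
Since 69 > 56, the floor is binding.
At p = 69: qd = 467 - 4·69 = 191 and qs = 5·69 - 37 = 308.
Quantity traded falls to 191. At q = 191 the demand price is (467 - 191)/4 = 69 and the supply price is (37 + 191)/5 = 45.6.
Deadweight loss = ½ · (69 - 45.6) · (243 - 191) = ½ · 23.4 · 52 = 608.4.

608.4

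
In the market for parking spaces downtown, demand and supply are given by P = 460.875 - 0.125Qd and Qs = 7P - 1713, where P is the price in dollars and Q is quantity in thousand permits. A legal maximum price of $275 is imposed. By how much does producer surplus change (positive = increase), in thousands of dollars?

-43307.5

Rearranging demand gives Qd = 3687 - 8P. In a free market, 3687 - 8P = 7P - 1713 gives the equilibrium P* = 360, Q* = 807.
The ceiling of 275 is below the equilibrium price 360, so it binds.
At P = 275: Qd = 3687 - 8·275 = 1487 and Qs = 7·275 - 1713 = 212.
Producer surplus without the control is ½ · (360 - 1713/7) · 807 = 651249/14.
With the ceiling, producers sell 212 units at 275, so PS = ½ · (275 - 1713/7) · 212 = 22472/7.
Change in producer surplus = 22472/7 - 651249/14 = -43307.5.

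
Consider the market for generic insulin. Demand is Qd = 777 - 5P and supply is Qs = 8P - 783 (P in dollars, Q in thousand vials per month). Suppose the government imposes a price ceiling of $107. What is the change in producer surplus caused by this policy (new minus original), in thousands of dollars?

-1625

In a free market, 777 - 5P = 8P - 783 gives the equilibrium P* = 120, Q* = 177.
Because the ceiling (107) lies below the market-clearing price, it is binding.
At P = 107: Qd = 777 - 5·107 = 242 and Qs = 8·107 - 783 = 73.
Producer surplus without the control is ½ · (120 - 97.875) · 177 = 1958.0625.
With the ceiling, producers sell 73 units at 107, so PS = ½ · (107 - 97.875) · 73 = 333.0625.
Change in producer surplus = 333.0625 - 1958.0625 = -1625.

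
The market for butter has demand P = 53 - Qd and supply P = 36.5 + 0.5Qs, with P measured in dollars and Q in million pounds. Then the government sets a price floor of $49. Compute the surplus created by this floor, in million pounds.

21

Rearranging demand gives Qd = 53 - P; rearranging supply gives Qs = 2P - 73. In a free market, 53 - P = 2P - 73 gives the equilibrium P* = 42, Q* = 11.
Since 49 > 42, the floor is binding.
At P = 49: Qd = 53 - 49 = 4 and Qs = 2·49 - 73 = 25.
Surplus = Qs - Qd = 25 - 4 = 21.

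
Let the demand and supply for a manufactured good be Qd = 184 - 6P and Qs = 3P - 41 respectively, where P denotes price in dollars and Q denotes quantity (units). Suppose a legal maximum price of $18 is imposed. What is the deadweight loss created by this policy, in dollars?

110.25

In a free market, 184 - 6P = 3P - 41 gives the equilibrium P* = 25, Q* = 34.
The ceiling of 18 is below the equilibrium price 25, so it binds.
At P = 18: Qd = 184 - 6·18 = 76 and Qs = 3·18 - 41 = 13.
Quantity traded falls to 13. At Q = 13 the demand price is (184 - 13)/6 = 28.5 and the supply price is (41 + 13)/3 = 18.
Deadweight loss = ½ · (28.5 - 18) · (34 - 13) = ½ · 10.5 · 21 = 110.25.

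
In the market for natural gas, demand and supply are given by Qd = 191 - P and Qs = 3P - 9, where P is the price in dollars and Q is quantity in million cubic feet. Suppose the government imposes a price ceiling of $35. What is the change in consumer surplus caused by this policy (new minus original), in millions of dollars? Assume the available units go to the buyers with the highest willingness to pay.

427.5

In a free market, 191 - P = 3P - 9 gives the equilibrium P* = 50, Q* = 141.
Since 35 < 50, the ceiling is binding.
At P = 35: Qd = 191 - 35 = 156 and Qs = 3·35 - 9 = 96.
Consumer surplus without the control is ½ · (191 - 50) · 141 = 9940.5.
With the ceiling, 96 units are sold at 35 (assume they go to the highest-value buyers). The demand price at Q = 96 is 95, so CS = ½ · [(191 - 35) + (95 - 35)] · 96 = 10368.
Change in consumer surplus = 10368 - 9940.5 = 427.5.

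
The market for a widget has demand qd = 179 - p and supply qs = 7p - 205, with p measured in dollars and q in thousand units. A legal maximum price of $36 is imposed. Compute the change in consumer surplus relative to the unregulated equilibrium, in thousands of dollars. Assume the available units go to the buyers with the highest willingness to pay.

-2964

Equilibrium: 179 - p = 7p - 205, so 384 = 8p and p* = 48, q* = 131.
Because the ceiling (36) lies below the market-clearing price, it is binding.
At p = 36: qd = 179 - 36 = 143 and qs = 7·36 - 205 = 47.
Consumer surplus without the control is ½ · (179 - 48) · 131 = 8580.5.
With the ceiling, 47 units are sold at 36 (assume they go to the highest-value buyers). The demand price at q = 47 is 132, so CS = ½ · [(179 - 36) + (132 - 36)] · 47 = 5616.5.
Change in consumer surplus = 5616.5 - 8580.5 = -2964.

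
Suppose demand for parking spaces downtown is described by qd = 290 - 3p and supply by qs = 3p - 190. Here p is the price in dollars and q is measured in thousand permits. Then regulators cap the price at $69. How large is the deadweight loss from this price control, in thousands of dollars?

363

Without the control the market clears where 290 - 3p = 3p - 190, i.e. p* = 80 and q* = 50.
The ceiling of 69 is below the equilibrium price 80, so it binds.
At p = 69: qd = 290 - 3·69 = 83 and qs = 3·69 - 190 = 17.
Quantity traded falls to 17. At q = 17 the demand price is (290 - 17)/3 = 91 and the supply price is (190 + 17)/3 = 69.
Deadweight loss = ½ · (91 - 69) · (50 - 17) = ½ · 22 · 33 = 363.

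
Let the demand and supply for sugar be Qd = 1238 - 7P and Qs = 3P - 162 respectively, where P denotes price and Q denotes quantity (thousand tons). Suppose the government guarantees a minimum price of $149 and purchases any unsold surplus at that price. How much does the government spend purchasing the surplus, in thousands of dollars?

Equilibrium: 1238 - 7P = 3P - 162, so 1400 = 10P and P* = 140, Q* = 258.
Since 149 > 140, the floor is binding.
At P = 149: Qd = 1238 - 7·149 = 195 and Qs = 3·149 - 162 = 285.
Surplus = Qs - Qd = 90.
Government expenditure = surplus × support price = 90 × 149 = 13410.

13410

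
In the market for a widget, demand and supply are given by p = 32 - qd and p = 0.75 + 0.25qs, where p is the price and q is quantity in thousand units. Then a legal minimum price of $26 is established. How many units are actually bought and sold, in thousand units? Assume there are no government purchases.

Rearranging demand gives qd = 32 - p; rearranging supply gives qs = 4p - 3. Equilibrium: 32 - p = 4p - 3, so 35 = 5p and p* = 7, q* = 25.
Because the floor (26) lies above the market-clearing price, it is binding.
At p = 26: qd = 32 - 26 = 6 and qs = 4·26 - 3 = 101.
The quantity actually transacted is the short side, demand: 6.

6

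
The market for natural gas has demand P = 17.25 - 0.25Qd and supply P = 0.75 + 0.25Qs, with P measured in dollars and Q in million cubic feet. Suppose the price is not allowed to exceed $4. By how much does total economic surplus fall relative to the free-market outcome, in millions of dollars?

100

Rearranging demand gives Qd = 69 - 4P; rearranging supply gives Qs = 4P - 3. In a free market, 69 - 4P = 4P - 3 gives the equilibrium P* = 9, Q* = 33.
The ceiling of 4 is below the equilibrium price 9, so it binds.
At P = 4: Qd = 69 - 4·4 = 53 and Qs = 4·4 - 3 = 13.
Quantity traded falls to 13. At Q = 13 the demand price is (69 - 13)/4 = 14 and the supply price is (3 + 13)/4 = 4.
Deadweight loss = ½ · (14 - 4) · (33 - 13) = ½ · 10 · 20 = 100.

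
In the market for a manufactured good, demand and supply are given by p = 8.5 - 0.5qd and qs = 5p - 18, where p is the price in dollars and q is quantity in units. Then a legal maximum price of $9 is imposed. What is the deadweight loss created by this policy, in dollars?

0

Rearranging demand gives qd = 17 - 2p. Without the control the market clears where 17 - 2p = 5p - 18, i.e. p* = 5 and q* = 7.
Since 9 is above p* = 5, the ceiling does not bind and the free-market outcome prevails.
Since the control does not bind, no trades are prevented and deadweight loss is zero.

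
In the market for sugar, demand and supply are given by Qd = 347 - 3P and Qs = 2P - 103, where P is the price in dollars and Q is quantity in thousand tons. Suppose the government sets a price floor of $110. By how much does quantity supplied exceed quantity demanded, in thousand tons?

100

Setting quantity demanded equal to quantity supplied, 347 - 3P = 2P - 103, gives P* = 90 and Q* = 77.
Because the floor (110) lies above the market-clearing price, it is binding.
At P = 110: Qd = 347 - 3·110 = 17 and Qs = 2·110 - 103 = 117.
Surplus = Qs - Qd = 117 - 17 = 100.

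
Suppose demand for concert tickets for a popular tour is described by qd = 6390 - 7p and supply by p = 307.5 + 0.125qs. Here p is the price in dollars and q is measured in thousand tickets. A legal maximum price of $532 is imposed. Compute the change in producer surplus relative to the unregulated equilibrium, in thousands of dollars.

Rearranging supply gives qs = 8p - 2460. In a free market, 6390 - 7p = 8p - 2460 gives the equilibrium p* = 590, q* = 2260.
The ceiling of 532 is below the equilibrium price 590, so it binds.
At p = 532: qd = 6390 - 7·532 = 2666 and qs = 8·532 - 2460 = 1796.
Producer surplus without the control is ½ · (590 - 307.5) · 2260 = 319225.
With the ceiling, producers sell 1796 units at 532, so PS = ½ · (532 - 307.5) · 1796 = 201601.
Change in producer surplus = 201601 - 319225 = -117624.

-117624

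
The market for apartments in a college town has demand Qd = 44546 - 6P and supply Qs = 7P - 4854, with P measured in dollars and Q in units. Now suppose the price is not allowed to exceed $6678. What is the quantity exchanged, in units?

Equilibrium: 44546 - 6P = 7P - 4854, so 49400 = 13P and P* = 3800, Q* = 21746.
Since 6678 is above P* = 3800, the ceiling does not bind and the free-market outcome prevails.

21746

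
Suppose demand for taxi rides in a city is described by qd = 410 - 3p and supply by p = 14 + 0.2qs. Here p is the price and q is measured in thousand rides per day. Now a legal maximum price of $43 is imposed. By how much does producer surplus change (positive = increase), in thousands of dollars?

Rearranging supply gives qs = 5p - 70. Setting quantity demanded equal to quantity supplied, 410 - 3p = 5p - 70, gives p* = 60 and q* = 230.
Since 43 < 60, the ceiling is binding.
At p = 43: qd = 410 - 3·43 = 281 and qs = 5·43 - 70 = 145.
Producer surplus without the control is ½ · (60 - 14) · 230 = 5290.
With the ceiling, producers sell 145 units at 43, so PS = ½ · (43 - 14) · 145 = 2102.5.
Change in producer surplus = 2102.5 - 5290 = -3187.5.

-3187.5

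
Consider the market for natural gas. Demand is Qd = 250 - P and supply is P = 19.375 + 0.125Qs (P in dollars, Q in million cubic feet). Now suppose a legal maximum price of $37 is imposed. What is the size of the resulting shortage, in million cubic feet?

Rearranging supply gives Qs = 8P - 155. Setting quantity demanded equal to quantity supplied, 250 - P = 8P - 155, gives P* = 45 and Q* = 205.
Since 37 < 45, the ceiling is binding.
At P = 37: Qd = 250 - 37 = 213 and Qs = 8·37 - 155 = 141.
Shortage = Qd - Qs = 213 - 141 = 72.

72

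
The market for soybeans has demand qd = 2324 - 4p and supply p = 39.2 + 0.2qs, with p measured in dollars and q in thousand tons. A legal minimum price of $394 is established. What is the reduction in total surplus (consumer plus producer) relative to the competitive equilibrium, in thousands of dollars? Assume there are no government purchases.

Rearranging supply gives qs = 5p - 196. Equilibrium: 2324 - 4p = 5p - 196, so 2520 = 9p and p* = 280, q* = 1204.
The floor of 394 is above the equilibrium price 280, so it binds.
At p = 394: qd = 2324 - 4·394 = 748 and qs = 5·394 - 196 = 1774.
Quantity traded falls to 748. At q = 748 the demand price is (2324 - 748)/4 = 394 and the supply price is (196 + 748)/5 = 188.8.
Deadweight loss = ½ · (394 - 188.8) · (1204 - 748) = ½ · 205.2 · 456 = 46785.6.

46785.6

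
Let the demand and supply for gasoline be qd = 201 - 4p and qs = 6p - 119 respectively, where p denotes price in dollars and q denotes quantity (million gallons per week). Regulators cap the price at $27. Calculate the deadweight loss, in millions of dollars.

In a free market, 201 - 4p = 6p - 119 gives the equilibrium p* = 32, q* = 73.
Since 27 < 32, the ceiling is binding.
At p = 27: qd = 201 - 4·27 = 93 and qs = 6·27 - 119 = 43.
Quantity traded falls to 43. At q = 43 the demand price is (201 - 43)/4 = 39.5 and the supply price is (119 + 43)/6 = 27.
Deadweight loss = ½ · (39.5 - 27) · (73 - 43) = ½ · 12.5 · 30 = 187.5.

187.5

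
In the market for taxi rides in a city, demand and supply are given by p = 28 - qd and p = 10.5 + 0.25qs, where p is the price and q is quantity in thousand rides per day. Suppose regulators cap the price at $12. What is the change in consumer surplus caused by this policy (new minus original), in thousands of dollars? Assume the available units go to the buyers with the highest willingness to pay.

Rearranging demand gives qd = 28 - p; rearranging supply gives qs = 4p - 42. Setting quantity demanded equal to quantity supplied, 28 - p = 4p - 42, gives p* = 14 and q* = 14.
Since 12 < 14, the ceiling is binding.
At p = 12: qd = 28 - 12 = 16 and qs = 4·12 - 42 = 6.
Consumer surplus without the control is ½ · (28 - 14) · 14 = 98.
With the ceiling, 6 units are sold at 12 (assume they go to the highest-value buyers). The demand price at q = 6 is 22, so CS = ½ · [(28 - 12) + (22 - 12)] · 6 = 78.
Change in consumer surplus = 78 - 98 = -20.

-20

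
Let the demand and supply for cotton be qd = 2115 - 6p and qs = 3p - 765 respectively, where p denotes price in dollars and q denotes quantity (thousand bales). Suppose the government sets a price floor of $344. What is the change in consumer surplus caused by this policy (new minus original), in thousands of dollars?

In a free market, 2115 - 6p = 3p - 765 gives the equilibrium p* = 320, q* = 195.
Since 344 > 320, the floor is binding.
At p = 344: qd = 2115 - 6·344 = 51 and qs = 3·344 - 765 = 267.
Consumer surplus without the control is ½ · (352.5 - 320) · 195 = 3168.75.
With the floor, consumers buy 51 units at 344, so CS = ½ · (352.5 - 344) · 51 = 216.75.
Change in consumer surplus = 216.75 - 3168.75 = -2952.

-2952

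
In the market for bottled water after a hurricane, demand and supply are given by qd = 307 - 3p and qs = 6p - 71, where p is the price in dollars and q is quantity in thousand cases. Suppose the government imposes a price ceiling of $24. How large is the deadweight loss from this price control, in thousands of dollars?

Setting quantity demanded equal to quantity supplied, 307 - 3p = 6p - 71, gives p* = 42 and q* = 181.
Since 24 < 42, the ceiling is binding.
At p = 24: qd = 307 - 3·24 = 235 and qs = 6·24 - 71 = 73.
Quantity traded falls to 73. At q = 73 the demand price is (307 - 73)/3 = 78 and the supply price is (71 + 73)/6 = 24.
Deadweight loss = ½ · (78 - 24) · (181 - 73) = ½ · 54 · 108 = 2916.

2916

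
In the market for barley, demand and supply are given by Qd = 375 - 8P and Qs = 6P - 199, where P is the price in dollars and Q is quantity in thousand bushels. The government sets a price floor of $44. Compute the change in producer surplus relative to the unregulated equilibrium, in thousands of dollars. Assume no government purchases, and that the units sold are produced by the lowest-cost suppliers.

Setting quantity demanded equal to quantity supplied, 375 - 8P = 6P - 199, gives P* = 41 and Q* = 47.
Because the floor (44) lies above the market-clearing price, it is binding.
At P = 44: Qd = 375 - 8·44 = 23 and Qs = 6·44 - 199 = 65.
Producer surplus without the control is ½ · (41 - 199/6) · 47 = 2209/12.
With the floor, 23 units are sold at 44. The supply price at Q = 23 is 37, so PS = ½ · [(44 - 199/6) + (44 - 37)] · 23 = 2461/12.
Change in producer surplus = 2461/12 - 2209/12 = 21.

21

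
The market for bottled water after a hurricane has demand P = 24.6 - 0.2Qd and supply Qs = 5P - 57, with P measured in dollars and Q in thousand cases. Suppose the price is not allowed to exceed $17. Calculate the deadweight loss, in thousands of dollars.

Rearranging demand gives Qd = 123 - 5P. Without the control the market clears where 123 - 5P = 5P - 57, i.e. P* = 18 and Q* = 33.
The ceiling of 17 is below the equilibrium price 18, so it binds.
At P = 17: Qd = 123 - 5·17 = 38 and Qs = 5·17 - 57 = 28.
Quantity traded falls to 28. At Q = 28 the demand price is (123 - 28)/5 = 19 and the supply price is (57 + 28)/5 = 17.
Deadweight loss = ½ · (19 - 17) · (33 - 28) = ½ · 2 · 5 = 5.

5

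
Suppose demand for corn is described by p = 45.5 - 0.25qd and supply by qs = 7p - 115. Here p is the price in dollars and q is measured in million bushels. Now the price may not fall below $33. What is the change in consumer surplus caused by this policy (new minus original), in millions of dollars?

Rearranging demand gives qd = 182 - 4p. Without the control the market clears where 182 - 4p = 7p - 115, i.e. p* = 27 and q* = 74.
Because the floor (33) lies above the market-clearing price, it is binding.
At p = 33: qd = 182 - 4·33 = 50 and qs = 7·33 - 115 = 116.
Consumer surplus without the control is ½ · (45.5 - 27) · 74 = 684.5.
With the floor, consumers buy 50 units at 33, so CS = ½ · (45.5 - 33) · 50 = 312.5.
Change in consumer surplus = 312.5 - 684.5 = -372.

-372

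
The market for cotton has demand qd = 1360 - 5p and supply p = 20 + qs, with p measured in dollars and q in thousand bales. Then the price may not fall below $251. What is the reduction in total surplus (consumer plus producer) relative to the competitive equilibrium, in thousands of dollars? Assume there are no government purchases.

Rearranging supply gives qs = p - 20. In a free market, 1360 - 5p = p - 20 gives the equilibrium p* = 230, q* = 210.
Because the floor (251) lies above the market-clearing price, it is binding.
At p = 251: qd = 1360 - 5·251 = 105 and qs = 251 - 20 = 231.
Quantity traded falls to 105. At q = 105 the demand price is (1360 - 105)/5 = 251 and the supply price is 20 + 105 = 125.
Deadweight loss = ½ · (251 - 125) · (210 - 105) = ½ · 126 · 105 = 6615.

6615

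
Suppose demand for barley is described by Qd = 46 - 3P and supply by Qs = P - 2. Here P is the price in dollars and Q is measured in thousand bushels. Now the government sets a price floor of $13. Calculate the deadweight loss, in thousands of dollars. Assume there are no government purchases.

6

Equilibrium: 46 - 3P = P - 2, so 48 = 4P and P* = 12, Q* = 10.
The floor of 13 is above the equilibrium price 12, so it binds.
At P = 13: Qd = 46 - 3·13 = 7 and Qs = 13 - 2 = 11.
Quantity traded falls to 7. At Q = 7 the demand price is (46 - 7)/3 = 13 and the supply price is 2 + 7 = 9.
Deadweight loss = ½ · (13 - 9) · (10 - 7) = ½ · 4 · 3 = 6.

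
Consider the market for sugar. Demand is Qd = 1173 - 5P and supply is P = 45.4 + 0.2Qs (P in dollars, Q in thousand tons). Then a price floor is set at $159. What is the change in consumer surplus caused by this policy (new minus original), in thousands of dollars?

Rearranging supply gives Qs = 5P - 227. Equilibrium: 1173 - 5P = 5P - 227, so 1400 = 10P and P* = 140, Q* = 473.
The floor of 159 is above the equilibrium price 140, so it binds.
At P = 159: Qd = 1173 - 5·159 = 378 and Qs = 5·159 - 227 = 568.
Consumer surplus without the control is ½ · (234.6 - 140) · 473 = 22372.9.
With the floor, consumers buy 378 units at 159, so CS = ½ · (234.6 - 159) · 378 = 14288.4.
Change in consumer surplus = 14288.4 - 22372.9 = -8084.5.

-8084.5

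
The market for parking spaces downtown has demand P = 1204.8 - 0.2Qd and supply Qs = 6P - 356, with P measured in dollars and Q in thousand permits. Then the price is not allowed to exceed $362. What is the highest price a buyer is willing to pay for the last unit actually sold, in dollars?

841.6

Rearranging demand gives Qd = 6024 - 5P. In a free market, 6024 - 5P = 6P - 356 gives the equilibrium P* = 580, Q* = 3124.
Because the ceiling (362) lies below the market-clearing price, it is binding.
At P = 362: Qd = 6024 - 5·362 = 4214 and Qs = 6·362 - 356 = 1816.
Only 1816 units reach the market. On the demand curve, the marginal buyer's willingness to pay at Q = 1816 is (6024 - 1816)/5 = 841.6.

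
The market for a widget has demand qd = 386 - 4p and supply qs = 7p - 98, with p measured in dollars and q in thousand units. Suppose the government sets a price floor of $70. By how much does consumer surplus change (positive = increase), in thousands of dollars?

In a free market, 386 - 4p = 7p - 98 gives the equilibrium p* = 44, q* = 210.
Because the floor (70) lies above the market-clearing price, it is binding.
At p = 70: qd = 386 - 4·70 = 106 and qs = 7·70 - 98 = 392.
Consumer surplus without the control is ½ · (96.5 - 44) · 210 = 5512.5.
With the floor, consumers buy 106 units at 70, so CS = ½ · (96.5 - 70) · 106 = 1404.5.
Change in consumer surplus = 1404.5 - 5512.5 = -4108.

-4108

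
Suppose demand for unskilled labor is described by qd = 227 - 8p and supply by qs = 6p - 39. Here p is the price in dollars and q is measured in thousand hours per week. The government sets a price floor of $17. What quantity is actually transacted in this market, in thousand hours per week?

75

Setting quantity demanded equal to quantity supplied, 227 - 8p = 6p - 39, gives p* = 19 and q* = 75.
The floor of 17 is below the equilibrium price 19, so it is not binding; the market clears at p* = 19, q* = 75.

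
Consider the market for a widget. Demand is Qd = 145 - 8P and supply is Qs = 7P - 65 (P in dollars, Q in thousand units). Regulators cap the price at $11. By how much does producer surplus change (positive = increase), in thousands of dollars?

Equilibrium: 145 - 8P = 7P - 65, so 210 = 15P and P* = 14, Q* = 33.
Since 11 < 14, the ceiling is binding.
At P = 11: Qd = 145 - 8·11 = 57 and Qs = 7·11 - 65 = 12.
Producer surplus without the control is ½ · (14 - 65/7) · 33 = 1089/14.
With the ceiling, producers sell 12 units at 11, so PS = ½ · (11 - 65/7) · 12 = 72/7.
Change in producer surplus = 72/7 - 1089/14 = -67.5.

-67.5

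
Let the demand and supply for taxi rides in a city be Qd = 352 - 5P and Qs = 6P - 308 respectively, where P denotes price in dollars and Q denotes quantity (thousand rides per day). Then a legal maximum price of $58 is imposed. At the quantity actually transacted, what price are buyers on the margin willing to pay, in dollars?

Setting quantity demanded equal to quantity supplied, 352 - 5P = 6P - 308, gives P* = 60 and Q* = 52.
The ceiling of 58 is below the equilibrium price 60, so it binds.
At P = 58: Qd = 352 - 5·58 = 62 and Qs = 6·58 - 308 = 40.
Only 40 units reach the market. On the demand curve, the marginal buyer's willingness to pay at Q = 40 is (352 - 40)/5 = 62.4.

62.4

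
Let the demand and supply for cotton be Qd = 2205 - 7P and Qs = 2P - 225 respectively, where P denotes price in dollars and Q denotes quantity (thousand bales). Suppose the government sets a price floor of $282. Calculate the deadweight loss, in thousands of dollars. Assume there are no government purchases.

2268

In a free market, 2205 - 7P = 2P - 225 gives the equilibrium P* = 270, Q* = 315.
The floor of 282 is above the equilibrium price 270, so it binds.
At P = 282: Qd = 2205 - 7·282 = 231 and Qs = 2·282 - 225 = 339.
Quantity traded falls to 231. At Q = 231 the demand price is (2205 - 231)/7 = 282 and the supply price is (225 + 231)/2 = 228.
Deadweight loss = ½ · (282 - 228) · (315 - 231) = ½ · 54 · 84 = 2268.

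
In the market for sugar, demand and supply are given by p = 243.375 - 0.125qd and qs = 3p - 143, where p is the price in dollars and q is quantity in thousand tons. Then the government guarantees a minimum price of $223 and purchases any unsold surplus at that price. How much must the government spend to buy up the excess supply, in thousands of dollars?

80949

Rearranging demand gives qd = 1947 - 8p. Without the control the market clears where 1947 - 8p = 3p - 143, i.e. p* = 190 and q* = 427.
Because the floor (223) lies above the market-clearing price, it is binding.
At p = 223: qd = 1947 - 8·223 = 163 and qs = 3·223 - 143 = 526.
Surplus = qs - qd = 363.
Government expenditure = surplus × support price = 363 × 223 = 80949.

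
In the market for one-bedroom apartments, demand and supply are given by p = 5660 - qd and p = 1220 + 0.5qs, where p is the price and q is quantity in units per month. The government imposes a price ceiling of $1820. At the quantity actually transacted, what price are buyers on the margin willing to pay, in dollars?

Rearranging demand gives qd = 5660 - p; rearranging supply gives qs = 2p - 2440. Without the control the market clears where 5660 - p = 2p - 2440, i.e. p* = 2700 and q* = 2960.
Since 1820 < 2700, the ceiling is binding.
At p = 1820: qd = 5660 - 1820 = 3840 and qs = 2·1820 - 2440 = 1200.
Only 1200 units reach the market. On the demand curve, the marginal buyer's willingness to pay at q = 1200 is (5660 - 1200) = 4460.

4460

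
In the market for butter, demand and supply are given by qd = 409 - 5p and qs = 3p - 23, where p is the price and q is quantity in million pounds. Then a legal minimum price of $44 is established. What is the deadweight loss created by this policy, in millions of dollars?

Without the control the market clears where 409 - 5p = 3p - 23, i.e. p* = 54 and q* = 139.
The floor of 44 is below the equilibrium price 54, so it is not binding; the market clears at p* = 54, q* = 139.
Since the control does not bind, no trades are prevented and deadweight loss is zero.

0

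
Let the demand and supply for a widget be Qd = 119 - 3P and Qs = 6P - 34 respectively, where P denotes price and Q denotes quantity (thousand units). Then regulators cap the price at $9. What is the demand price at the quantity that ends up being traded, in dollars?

Equilibrium: 119 - 3P = 6P - 34, so 153 = 9P and P* = 17, Q* = 68.
Since 9 < 17, the ceiling is binding.
At P = 9: Qd = 119 - 3·9 = 92 and Qs = 6·9 - 34 = 20.
Only 20 units reach the market. On the demand curve, the marginal buyer's willingness to pay at Q = 20 is (119 - 20)/3 = 33.

33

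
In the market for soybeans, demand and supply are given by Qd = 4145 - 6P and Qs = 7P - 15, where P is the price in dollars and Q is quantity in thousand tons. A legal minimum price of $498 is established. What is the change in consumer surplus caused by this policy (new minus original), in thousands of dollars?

Equilibrium: 4145 - 6P = 7P - 15, so 4160 = 13P and P* = 320, Q* = 2225.
Since 498 > 320, the floor is binding.
At P = 498: Qd = 4145 - 6·498 = 1157 and Qs = 7·498 - 15 = 3471.
Consumer surplus without the control is ½ · (4145/6 - 320) · 2225 = 4950625/12.
With the floor, consumers buy 1157 units at 498, so CS = ½ · (4145/6 - 498) · 1157 = 1338649/12.
Change in consumer surplus = 1338649/12 - 4950625/12 = -300998.

-300998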